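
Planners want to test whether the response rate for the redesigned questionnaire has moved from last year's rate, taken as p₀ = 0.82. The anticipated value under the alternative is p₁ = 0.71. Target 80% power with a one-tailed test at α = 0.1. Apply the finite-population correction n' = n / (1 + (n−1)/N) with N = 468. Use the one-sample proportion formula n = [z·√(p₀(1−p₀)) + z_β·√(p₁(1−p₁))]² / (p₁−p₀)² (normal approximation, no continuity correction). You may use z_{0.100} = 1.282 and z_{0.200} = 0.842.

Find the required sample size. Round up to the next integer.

n = 56

n = [z_α·√(p₀q₀) + z_β·√(p₁q₁)]² / (p₁ − p₀)²
  = [1.282·√(0.82·0.18) + 0.842·√(0.71·0.29)]² / (-0.11)²
  = [1.282·0.3842 + 0.842·0.4538]² / 0.0121
  = [0.8746]² / 0.0121
  = 63.22
Finite-population correction (N = 468): 63.22 / (1 + (63.22 − 1)/468) = 55.80.
Round up → n = 56.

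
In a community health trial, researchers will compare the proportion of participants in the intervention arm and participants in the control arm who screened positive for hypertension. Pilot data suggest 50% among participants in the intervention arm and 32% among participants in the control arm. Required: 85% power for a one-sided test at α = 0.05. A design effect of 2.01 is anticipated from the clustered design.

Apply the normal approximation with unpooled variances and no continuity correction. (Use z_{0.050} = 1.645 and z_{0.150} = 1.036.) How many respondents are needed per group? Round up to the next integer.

n = (z_α + z_β)² · [p₁(1−p₁) + p₂(1−p₂)] / (p₁ − p₂)²
  = (1.645 + 1.036)² · (0.50·0.50 + 0.32·0.68) / (0.18)²
  = (2.681)² · (0.2500 + 0.2176) / 0.0324
  = 7.1878 · 0.4676 / 0.0324
  = 103.73
Design effect: 2.01 × 103.73 = 208.51.
Round up → n = 209 per group.

n = 209 per group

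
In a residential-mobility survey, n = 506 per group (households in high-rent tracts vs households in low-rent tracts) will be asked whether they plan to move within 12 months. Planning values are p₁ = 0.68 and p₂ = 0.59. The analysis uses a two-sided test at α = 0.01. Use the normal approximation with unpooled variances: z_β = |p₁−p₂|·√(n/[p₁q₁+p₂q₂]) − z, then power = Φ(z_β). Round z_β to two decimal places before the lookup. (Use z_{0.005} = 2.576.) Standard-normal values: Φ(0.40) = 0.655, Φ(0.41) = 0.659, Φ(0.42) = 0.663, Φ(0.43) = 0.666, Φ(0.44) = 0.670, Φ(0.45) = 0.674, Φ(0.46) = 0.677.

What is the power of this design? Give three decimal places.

z_β = |p₁−p₂|·√(n/[p₁q₁+p₂q₂]) − z_{α/2}
    = 0.09 · √(506/0.4595) − 2.576
    = 0.09 · 33.1843 − 2.576
    = 2.9866 − 2.576 = 0.4106 → 0.41
Power = Φ(0.41) = 0.659.

Power ≈ 0.659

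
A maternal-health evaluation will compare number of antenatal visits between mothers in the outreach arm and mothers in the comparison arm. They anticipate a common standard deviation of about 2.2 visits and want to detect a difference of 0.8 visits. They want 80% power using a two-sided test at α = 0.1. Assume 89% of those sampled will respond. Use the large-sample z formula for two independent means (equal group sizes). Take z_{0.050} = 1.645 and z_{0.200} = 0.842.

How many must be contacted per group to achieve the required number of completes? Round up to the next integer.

n = (z_{α/2} + z_β)² · (σ₁² + σ₂²) / δ²
  = (1.645 + 0.842)² · (2·2.2² = 9.68) / 0.8²
  = 6.1852 · 9.68 / 0.64
  = 93.55
Adjust for 89% response: 93.55 / 0.89 = 105.11.
Round up → n = 106 per group.

n = 106 per group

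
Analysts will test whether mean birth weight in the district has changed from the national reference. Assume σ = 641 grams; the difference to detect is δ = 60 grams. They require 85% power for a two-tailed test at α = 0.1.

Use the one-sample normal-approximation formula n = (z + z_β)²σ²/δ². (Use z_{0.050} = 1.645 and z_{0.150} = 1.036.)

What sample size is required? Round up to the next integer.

n = 821

n = (z_{α/2} + z_β)² · σ² / δ²
  = (1.645 + 1.036)² · 641² / 60²
  = 7.1878 · 410881 / 3600
  = 820.37
Round up → n = 821.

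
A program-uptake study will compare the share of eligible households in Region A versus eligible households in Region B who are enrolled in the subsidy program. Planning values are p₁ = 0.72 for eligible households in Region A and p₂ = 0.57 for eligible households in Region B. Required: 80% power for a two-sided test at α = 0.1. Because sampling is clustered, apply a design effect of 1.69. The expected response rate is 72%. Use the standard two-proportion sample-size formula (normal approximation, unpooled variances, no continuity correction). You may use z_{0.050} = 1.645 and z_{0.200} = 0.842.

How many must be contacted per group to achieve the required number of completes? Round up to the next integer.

n = (z_{α/2} + z_β)² · [p₁(1−p₁) + p₂(1−p₂)] / (p₁ − p₂)²
  = (1.645 + 0.842)² · (0.72·0.28 + 0.57·0.43) / (0.15)²
  = (2.487)² · (0.2016 + 0.2451) / 0.0225
  = 6.1852 · 0.4467 / 0.0225
  = 122.80
Design effect: 1.69 × 122.80 = 207.53.
Adjust for 72% response: 207.53 / 0.72 = 288.23.
Round up → n = 289 per group.

n = 289 per group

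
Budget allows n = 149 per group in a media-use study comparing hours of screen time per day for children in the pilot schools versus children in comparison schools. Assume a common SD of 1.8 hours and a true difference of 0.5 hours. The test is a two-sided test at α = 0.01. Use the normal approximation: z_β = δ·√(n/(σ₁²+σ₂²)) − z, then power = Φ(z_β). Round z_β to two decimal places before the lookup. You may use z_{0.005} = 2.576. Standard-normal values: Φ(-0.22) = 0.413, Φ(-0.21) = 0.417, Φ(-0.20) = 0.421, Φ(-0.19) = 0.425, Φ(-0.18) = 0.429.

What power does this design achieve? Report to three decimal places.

z_β = δ·√(n/(σ₁²+σ₂²)) − z_{α/2}
    = 0.5 · √(149/6.48) − 2.576
    = 0.5 · 4.79519 − 2.576
    = 2.3976 − 2.576 = -0.1784 → -0.18
Power = Φ(-0.18) = 0.429.

Power ≈ 0.429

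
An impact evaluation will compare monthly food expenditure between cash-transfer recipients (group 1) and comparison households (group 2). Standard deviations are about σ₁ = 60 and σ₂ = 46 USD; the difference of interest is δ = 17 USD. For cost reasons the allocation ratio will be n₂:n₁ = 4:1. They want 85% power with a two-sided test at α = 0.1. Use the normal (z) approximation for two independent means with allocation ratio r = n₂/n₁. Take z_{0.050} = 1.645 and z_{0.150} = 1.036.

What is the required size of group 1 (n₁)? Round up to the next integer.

n₁ = (z_{α/2} + z_β)² · (σ₁² + σ₂²/r) / δ²
   = (1.645 + 1.036)² · (60² + 46²/4) / 17²
   = 7.1878 · (3600 + 529) / 289
   = 7.1878 · 4129 / 289
   = 102.69
Round up → n₁ = 103; n₂ = r·n₁ = 4 × 103 = 412.

n₁ = 103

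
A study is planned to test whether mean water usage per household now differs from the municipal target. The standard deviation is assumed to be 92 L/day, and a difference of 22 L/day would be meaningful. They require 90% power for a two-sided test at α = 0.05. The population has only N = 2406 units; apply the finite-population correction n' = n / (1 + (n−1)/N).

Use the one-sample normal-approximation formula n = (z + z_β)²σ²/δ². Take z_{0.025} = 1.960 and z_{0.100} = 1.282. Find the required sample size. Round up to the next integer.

n = 171

n = (z_{α/2} + z_β)² · σ² / δ²
  = (1.960 + 1.282)² · 92² / 22²
  = 10.5106 · 8464 / 484
  = 183.80
Finite-population correction (N = 2406): 183.80 / (1 + (183.80 − 1)/2406) = 170.83.
Round up → n = 171.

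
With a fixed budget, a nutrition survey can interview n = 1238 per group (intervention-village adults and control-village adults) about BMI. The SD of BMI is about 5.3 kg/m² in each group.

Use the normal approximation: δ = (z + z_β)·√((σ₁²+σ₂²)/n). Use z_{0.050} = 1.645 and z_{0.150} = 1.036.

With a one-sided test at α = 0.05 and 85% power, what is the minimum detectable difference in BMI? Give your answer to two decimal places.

δ = (z_α + z_β) · √((σ₁²+σ₂²)/n)
  = (1.645 + 1.036) · √(56.18/1238)
  = 2.681 · √0.04538
  = 2.681 · 0.2130
  = 0.5711

Minimum detectable difference ≈ 0.57 kg/m²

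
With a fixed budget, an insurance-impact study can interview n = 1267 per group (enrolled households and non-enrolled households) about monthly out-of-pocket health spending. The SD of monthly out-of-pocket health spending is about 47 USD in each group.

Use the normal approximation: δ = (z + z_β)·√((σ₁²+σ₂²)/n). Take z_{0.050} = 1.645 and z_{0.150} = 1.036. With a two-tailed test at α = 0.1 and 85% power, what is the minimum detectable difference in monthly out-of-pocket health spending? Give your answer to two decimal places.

δ = (z_{α/2} + z_β) · √((σ₁²+σ₂²)/n)
  = (1.645 + 1.036) · √(4418/1267)
  = 2.681 · √3.487
  = 2.681 · 1.8673
  = 5.0064

Minimum detectable difference ≈ 5.01 USD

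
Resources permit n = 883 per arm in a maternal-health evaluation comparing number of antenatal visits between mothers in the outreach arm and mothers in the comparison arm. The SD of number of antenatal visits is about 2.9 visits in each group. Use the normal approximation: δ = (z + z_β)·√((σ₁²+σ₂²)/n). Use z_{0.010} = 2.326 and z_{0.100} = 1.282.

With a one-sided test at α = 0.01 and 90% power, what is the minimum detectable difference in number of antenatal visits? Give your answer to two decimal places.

Minimum detectable difference ≈ 0.50 visits

δ = (z_α + z_β) · √((σ₁²+σ₂²)/n)
  = (2.326 + 1.282) · √(16.82/883)
  = 3.608 · √0.01905
  = 3.608 · 0.1380
  = 0.4980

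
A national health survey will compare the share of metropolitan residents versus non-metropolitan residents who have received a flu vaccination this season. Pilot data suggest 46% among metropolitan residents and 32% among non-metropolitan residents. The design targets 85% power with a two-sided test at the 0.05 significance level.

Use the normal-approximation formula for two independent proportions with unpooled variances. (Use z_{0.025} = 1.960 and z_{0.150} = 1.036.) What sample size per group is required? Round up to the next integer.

n = (z_{α/2} + z_β)² · [p₁(1−p₁) + p₂(1−p₂)] / (p₁ − p₂)²
  = (1.960 + 1.036)² · (0.46·0.54 + 0.32·0.68) / (0.14)²
  = (2.996)² · (0.2484 + 0.2176) / 0.0196
  = 8.9760 · 0.4660 / 0.0196
  = 213.41
Round up → n = 214 per group.

n = 214 per group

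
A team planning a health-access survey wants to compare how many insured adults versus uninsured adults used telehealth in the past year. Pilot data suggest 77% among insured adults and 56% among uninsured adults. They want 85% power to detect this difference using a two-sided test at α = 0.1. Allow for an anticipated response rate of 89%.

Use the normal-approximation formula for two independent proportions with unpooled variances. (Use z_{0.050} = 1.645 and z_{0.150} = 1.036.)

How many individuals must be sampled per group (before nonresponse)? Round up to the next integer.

n = (z_{α/2} + z_β)² · [p₁(1−p₁) + p₂(1−p₂)] / (p₁ − p₂)²
  = (1.645 + 1.036)² · (0.77·0.23 + 0.56·0.44) / (0.21)²
  = (2.681)² · (0.1771 + 0.2464) / 0.0441
  = 7.1878 · 0.4235 / 0.0441
  = 69.03
Adjust for 89% response: 69.03 / 0.89 = 77.56.
Round up → n = 78 per group.

n = 78 per group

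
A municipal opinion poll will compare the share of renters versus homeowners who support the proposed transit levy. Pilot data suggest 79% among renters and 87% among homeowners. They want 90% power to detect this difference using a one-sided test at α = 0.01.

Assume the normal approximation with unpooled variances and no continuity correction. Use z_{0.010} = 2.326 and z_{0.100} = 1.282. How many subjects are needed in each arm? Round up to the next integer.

n = (z_α + z_β)² · [p₁(1−p₁) + p₂(1−p₂)] / (p₁ − p₂)²
  = (2.326 + 1.282)² · (0.79·0.21 + 0.87·0.13) / (-0.08)²
  = (3.608)² · (0.1659 + 0.1131) / 0.0064
  = 13.0177 · 0.2790 / 0.0064
  = 567.49
Round up → n = 568 per group.

n = 568 per group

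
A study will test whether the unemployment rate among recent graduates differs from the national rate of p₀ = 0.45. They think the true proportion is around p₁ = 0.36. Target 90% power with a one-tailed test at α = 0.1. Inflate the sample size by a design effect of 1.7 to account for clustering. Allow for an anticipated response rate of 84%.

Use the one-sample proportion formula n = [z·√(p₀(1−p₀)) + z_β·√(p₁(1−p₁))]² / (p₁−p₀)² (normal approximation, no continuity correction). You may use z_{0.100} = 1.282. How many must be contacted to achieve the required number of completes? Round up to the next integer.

n = 393

n = [z_α·√(p₀q₀) + z_β·√(p₁q₁)]² / (p₁ − p₀)²
  = [1.282·√(0.45·0.55) + 1.282·√(0.36·0.64)]² / (-0.09)²
  = [1.282·0.4975 + 1.282·0.4800]² / 0.0081
  = [1.2531]² / 0.0081
  = 193.87
Design effect: 1.7 × 193.87 = 329.59.
Adjust for 84% response: 329.59 / 0.84 = 392.36.
Round up → n = 393.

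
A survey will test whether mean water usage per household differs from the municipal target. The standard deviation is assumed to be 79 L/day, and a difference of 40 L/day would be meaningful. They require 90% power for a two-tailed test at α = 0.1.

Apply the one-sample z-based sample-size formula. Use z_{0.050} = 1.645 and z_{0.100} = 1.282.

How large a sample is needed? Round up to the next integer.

n = 34

n = (z_{α/2} + z_β)² · σ² / δ²
  = (1.645 + 1.282)² · 79² / 40²
  = 8.5673 · 6241 / 1600
  = 33.42
Round up → n = 34.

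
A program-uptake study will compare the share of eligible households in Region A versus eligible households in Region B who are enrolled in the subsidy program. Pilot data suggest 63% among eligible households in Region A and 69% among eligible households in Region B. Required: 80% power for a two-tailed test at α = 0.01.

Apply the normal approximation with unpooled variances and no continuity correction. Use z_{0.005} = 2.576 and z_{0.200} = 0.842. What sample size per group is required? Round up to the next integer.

n = (z_{α/2} + z_β)² · [p₁(1−p₁) + p₂(1−p₂)] / (p₁ − p₂)²
  = (2.576 + 0.842)² · (0.63·0.37 + 0.69·0.31) / (-0.06)²
  = (3.418)² · (0.2331 + 0.2139) / 0.0036
  = 11.6827 · 0.4470 / 0.0036
  = 1450.60
Round up → n = 1451 per group.

n = 1451 per group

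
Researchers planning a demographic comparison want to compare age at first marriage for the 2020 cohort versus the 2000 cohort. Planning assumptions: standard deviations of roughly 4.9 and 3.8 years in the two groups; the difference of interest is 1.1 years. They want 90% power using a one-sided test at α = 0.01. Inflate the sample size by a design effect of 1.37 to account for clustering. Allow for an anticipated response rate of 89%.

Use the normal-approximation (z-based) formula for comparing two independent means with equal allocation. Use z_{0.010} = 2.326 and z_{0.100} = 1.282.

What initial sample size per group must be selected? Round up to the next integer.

n = (z_α + z_β)² · (σ₁² + σ₂²) / δ²
  = (2.326 + 1.282)² · (4.9² + 3.8² = 38.45) / 1.1²
  = 13.0177 · 38.45 / 1.21
  = 413.66
Design effect: 1.37 × 413.66 = 566.71.
Adjust for 89% response: 566.71 / 0.89 = 636.76.
Round up → n = 637 per group.

n = 637 per group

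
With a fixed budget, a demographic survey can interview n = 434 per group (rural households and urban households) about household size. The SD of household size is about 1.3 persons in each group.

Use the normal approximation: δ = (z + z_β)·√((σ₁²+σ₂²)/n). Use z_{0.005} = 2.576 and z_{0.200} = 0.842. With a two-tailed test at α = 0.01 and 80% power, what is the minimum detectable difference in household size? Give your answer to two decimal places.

δ = (z_{α/2} + z_β) · √((σ₁²+σ₂²)/n)
  = (2.576 + 0.842) · √(3.38/434)
  = 3.418 · √0.00779
  = 3.418 · 0.0882
  = 0.3016

Minimum detectable difference ≈ 0.30 persons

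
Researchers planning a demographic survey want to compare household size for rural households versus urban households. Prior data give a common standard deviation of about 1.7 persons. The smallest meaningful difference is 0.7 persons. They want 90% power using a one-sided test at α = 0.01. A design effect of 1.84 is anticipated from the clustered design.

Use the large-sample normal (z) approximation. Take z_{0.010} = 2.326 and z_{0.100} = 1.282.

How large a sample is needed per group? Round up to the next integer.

n = (z_α + z_β)² · (σ₁² + σ₂²) / δ²
  = (2.326 + 1.282)² · (2·1.7² = 5.78) / 0.7²
  = 13.0177 · 5.78 / 0.49
  = 153.56
Design effect: 1.84 × 153.56 = 282.54.
Round up → n = 283 per group.

n = 283 per group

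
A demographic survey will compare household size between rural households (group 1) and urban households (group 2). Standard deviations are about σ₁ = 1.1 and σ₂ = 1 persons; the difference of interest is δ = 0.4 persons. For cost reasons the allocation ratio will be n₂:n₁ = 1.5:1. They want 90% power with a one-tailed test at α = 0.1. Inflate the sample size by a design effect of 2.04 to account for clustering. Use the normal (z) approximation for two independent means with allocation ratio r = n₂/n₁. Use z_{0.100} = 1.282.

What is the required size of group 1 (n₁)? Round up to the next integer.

n₁ = 158

n₁ = (z_α + z_β)² · (σ₁² + σ₂²/r) / δ²
   = (1.282 + 1.282)² · (1.1² + 1²/1.5) / 0.4²
   = 6.5741 · (1.21 + 0.66667) / 0.16
   = 6.5741 · 1.8767 / 0.16
   = 77.11
Design effect: 2.04 × 77.11 = 157.30.
Round up → n₁ = 158; n₂ = r·n₁ = 1.5 × 158 = 237.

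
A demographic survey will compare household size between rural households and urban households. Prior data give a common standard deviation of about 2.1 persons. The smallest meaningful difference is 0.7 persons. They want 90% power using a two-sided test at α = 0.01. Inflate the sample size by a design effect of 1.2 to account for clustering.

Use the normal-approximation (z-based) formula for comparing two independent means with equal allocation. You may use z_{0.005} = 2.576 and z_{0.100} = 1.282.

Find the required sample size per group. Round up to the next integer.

n = 322 per group

n = (z_{α/2} + z_β)² · (σ₁² + σ₂²) / δ²
  = (2.576 + 1.282)² · (2·2.1² = 8.82) / 0.7²
  = 14.8842 · 8.82 / 0.49
  = 267.91
Design effect: 1.2 × 267.91 = 321.50.
Round up → n = 322 per group.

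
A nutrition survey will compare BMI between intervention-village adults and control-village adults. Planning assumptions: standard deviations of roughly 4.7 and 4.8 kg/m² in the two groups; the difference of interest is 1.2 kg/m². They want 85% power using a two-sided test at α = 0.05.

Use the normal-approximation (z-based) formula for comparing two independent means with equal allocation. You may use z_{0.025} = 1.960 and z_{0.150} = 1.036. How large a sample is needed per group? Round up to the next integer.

n = (z_{α/2} + z_β)² · (σ₁² + σ₂²) / δ²
  = (1.960 + 1.036)² · (4.7² + 4.8² = 45.13) / 1.2²
  = 8.9760 · 45.13 / 1.44
  = 281.31
Round up → n = 282 per group.

n = 282 per group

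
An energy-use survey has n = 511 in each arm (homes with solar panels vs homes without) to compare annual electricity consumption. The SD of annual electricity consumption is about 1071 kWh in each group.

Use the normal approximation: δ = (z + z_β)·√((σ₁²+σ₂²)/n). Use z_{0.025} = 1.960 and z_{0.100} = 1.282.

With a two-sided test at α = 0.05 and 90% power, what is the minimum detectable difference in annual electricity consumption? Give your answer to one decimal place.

δ = (z_{α/2} + z_β) · √((σ₁²+σ₂²)/n)
  = (1.960 + 1.282) · √(2294082/511)
  = 3.242 · √4489.4
  = 3.242 · 67.0030
  = 217.2236

Minimum detectable difference ≈ 217.2 kWh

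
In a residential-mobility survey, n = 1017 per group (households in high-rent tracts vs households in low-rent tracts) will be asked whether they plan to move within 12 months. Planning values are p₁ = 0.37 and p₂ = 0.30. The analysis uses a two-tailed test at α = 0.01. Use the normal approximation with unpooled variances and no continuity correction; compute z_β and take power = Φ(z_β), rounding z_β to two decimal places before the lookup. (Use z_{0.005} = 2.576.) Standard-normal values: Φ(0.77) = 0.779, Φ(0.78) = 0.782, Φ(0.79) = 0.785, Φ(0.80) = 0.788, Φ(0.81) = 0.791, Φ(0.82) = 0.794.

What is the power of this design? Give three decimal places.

z_β = |p₁−p₂|·√(n/[p₁q₁+p₂q₂]) − z_{α/2}
    = 0.07 · √(1017/0.4431) − 2.576
    = 0.07 · 47.9082 − 2.576
    = 3.3536 − 2.576 = 0.7776 → 0.78
Power = Φ(0.78) = 0.782.

Power ≈ 0.782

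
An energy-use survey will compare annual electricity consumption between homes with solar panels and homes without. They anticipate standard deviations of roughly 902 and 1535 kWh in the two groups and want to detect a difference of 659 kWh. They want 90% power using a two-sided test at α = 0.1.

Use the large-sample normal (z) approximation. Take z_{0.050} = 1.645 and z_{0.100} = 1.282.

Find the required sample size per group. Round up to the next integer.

n = 63 per group

n = (z_{α/2} + z_β)² · (σ₁² + σ₂²) / δ²
  = (1.645 + 1.282)² · (902² + 1535² = 3169829) / 659²
  = 8.5673 · 3169829 / 434281
  = 62.53
Round up → n = 63 per group.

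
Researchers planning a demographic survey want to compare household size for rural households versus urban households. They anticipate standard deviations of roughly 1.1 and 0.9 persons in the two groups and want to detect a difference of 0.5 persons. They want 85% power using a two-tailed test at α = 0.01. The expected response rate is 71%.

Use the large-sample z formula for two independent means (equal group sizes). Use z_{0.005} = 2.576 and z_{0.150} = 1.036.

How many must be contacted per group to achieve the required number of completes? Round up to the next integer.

n = (z_{α/2} + z_β)² · (σ₁² + σ₂²) / δ²
  = (2.576 + 1.036)² · (1.1² + 0.9² = 2.02) / 0.5²
  = 13.0465 · 2.02 / 0.25
  = 105.42
Adjust for 71% response: 105.42 / 0.71 = 148.47.
Round up → n = 149 per group.

n = 149 per group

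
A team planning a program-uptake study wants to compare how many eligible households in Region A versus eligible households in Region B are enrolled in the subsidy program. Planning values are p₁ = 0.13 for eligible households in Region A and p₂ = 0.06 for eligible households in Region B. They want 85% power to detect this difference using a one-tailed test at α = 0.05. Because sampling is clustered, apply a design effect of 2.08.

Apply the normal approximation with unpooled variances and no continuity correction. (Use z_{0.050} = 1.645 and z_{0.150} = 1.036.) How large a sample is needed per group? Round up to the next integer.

n = 518 per group

n = (z_α + z_β)² · [p₁(1−p₁) + p₂(1−p₂)] / (p₁ − p₂)²
  = (1.645 + 1.036)² · (0.13·0.87 + 0.06·0.94) / (0.07)²
  = (2.681)² · (0.1131 + 0.0564) / 0.0049
  = 7.1878 · 0.1695 / 0.0049
  = 248.64
Design effect: 2.08 × 248.64 = 517.17.
Round up → n = 518 per group.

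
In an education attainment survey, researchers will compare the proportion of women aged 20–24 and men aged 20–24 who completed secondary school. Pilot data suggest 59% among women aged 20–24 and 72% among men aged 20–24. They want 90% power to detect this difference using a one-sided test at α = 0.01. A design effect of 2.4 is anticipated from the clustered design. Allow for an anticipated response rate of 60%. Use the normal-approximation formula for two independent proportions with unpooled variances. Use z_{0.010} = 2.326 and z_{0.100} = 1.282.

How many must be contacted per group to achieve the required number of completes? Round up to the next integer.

n = 1367 per group

n = (z_α + z_β)² · [p₁(1−p₁) + p₂(1−p₂)] / (p₁ − p₂)²
  = (2.326 + 1.282)² · (0.59·0.41 + 0.72·0.28) / (-0.13)²
  = (3.608)² · (0.2419 + 0.2016) / 0.0169
  = 13.0177 · 0.4435 / 0.0169
  = 341.62
Design effect: 2.4 × 341.62 = 819.88.
Adjust for 60% response: 819.88 / 0.60 = 1366.47.
Round up → n = 1367 per group.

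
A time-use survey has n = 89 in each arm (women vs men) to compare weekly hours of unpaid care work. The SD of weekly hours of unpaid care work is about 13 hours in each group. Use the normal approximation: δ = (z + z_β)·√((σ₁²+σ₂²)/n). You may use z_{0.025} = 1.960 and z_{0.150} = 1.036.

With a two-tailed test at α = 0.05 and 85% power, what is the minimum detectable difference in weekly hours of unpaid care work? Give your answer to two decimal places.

Minimum detectable difference ≈ 5.84 hours

δ = (z_{α/2} + z_β) · √((σ₁²+σ₂²)/n)
  = (1.960 + 1.036) · √(338/89)
  = 2.996 · √3.7978
  = 2.996 · 1.9488
  = 5.8386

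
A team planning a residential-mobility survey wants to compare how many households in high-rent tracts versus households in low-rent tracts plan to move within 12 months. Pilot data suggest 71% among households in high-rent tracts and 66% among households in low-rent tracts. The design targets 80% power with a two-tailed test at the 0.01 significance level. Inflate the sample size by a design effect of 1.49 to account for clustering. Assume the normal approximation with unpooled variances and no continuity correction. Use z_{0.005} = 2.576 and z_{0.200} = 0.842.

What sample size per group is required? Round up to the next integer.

n = (z_{α/2} + z_β)² · [p₁(1−p₁) + p₂(1−p₂)] / (p₁ − p₂)²
  = (2.576 + 0.842)² · (0.71·0.29 + 0.66·0.34) / (0.05)²
  = (3.418)² · (0.2059 + 0.2244) / 0.0025
  = 11.6827 · 0.4303 / 0.0025
  = 2010.83
Design effect: 1.49 × 2010.83 = 2996.14.
Round up → n = 2997 per group.

n = 2997 per group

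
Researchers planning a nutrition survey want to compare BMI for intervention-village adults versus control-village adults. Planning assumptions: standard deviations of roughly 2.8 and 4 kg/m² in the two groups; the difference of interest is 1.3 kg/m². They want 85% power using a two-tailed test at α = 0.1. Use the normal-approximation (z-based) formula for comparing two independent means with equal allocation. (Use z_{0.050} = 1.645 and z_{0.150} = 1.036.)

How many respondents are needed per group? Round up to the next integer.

n = 102 per group

n = (z_{α/2} + z_β)² · (σ₁² + σ₂²) / δ²
  = (1.645 + 1.036)² · (2.8² + 4² = 23.84) / 1.3²
  = 7.1878 · 23.84 / 1.69
  = 101.39
Round up → n = 102 per group.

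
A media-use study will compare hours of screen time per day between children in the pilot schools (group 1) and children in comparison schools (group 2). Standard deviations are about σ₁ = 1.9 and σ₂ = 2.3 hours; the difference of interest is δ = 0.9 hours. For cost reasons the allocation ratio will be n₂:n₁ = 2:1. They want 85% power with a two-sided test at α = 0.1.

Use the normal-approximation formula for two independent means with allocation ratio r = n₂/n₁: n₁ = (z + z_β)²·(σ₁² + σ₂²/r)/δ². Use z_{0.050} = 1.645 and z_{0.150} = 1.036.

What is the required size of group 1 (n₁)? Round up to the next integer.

n₁ = 56

n₁ = (z_{α/2} + z_β)² · (σ₁² + σ₂²/r) / δ²
   = (1.645 + 1.036)² · (1.9² + 2.3²/2) / 0.9²
   = 7.1878 · (3.61 + 2.645) / 0.81
   = 7.1878 · 6.255 / 0.81
   = 55.51
Round up → n₁ = 56; n₂ = r·n₁ = 2 × 56 = 112.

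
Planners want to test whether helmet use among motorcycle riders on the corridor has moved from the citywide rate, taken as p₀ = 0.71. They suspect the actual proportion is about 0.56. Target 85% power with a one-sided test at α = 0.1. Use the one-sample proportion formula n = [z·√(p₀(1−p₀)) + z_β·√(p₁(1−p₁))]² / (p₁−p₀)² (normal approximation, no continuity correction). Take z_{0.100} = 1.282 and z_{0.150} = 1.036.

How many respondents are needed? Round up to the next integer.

n = [z_α·√(p₀q₀) + z_β·√(p₁q₁)]² / (p₁ − p₀)²
  = [1.282·√(0.71·0.29) + 1.036·√(0.56·0.44)]² / (-0.15)²
  = [1.282·0.4538 + 1.036·0.4964]² / 0.0225
  = [1.0960]² / 0.0225
  = 53.39
Round up → n = 54.

n = 54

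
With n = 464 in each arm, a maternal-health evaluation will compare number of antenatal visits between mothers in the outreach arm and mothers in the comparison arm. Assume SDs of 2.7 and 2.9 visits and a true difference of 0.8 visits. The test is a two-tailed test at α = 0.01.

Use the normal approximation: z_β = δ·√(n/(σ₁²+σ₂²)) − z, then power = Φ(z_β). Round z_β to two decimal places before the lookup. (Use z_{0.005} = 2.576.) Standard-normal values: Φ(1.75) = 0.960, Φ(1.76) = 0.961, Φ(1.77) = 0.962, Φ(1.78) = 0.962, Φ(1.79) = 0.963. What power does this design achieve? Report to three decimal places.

z_β = δ·√(n/(σ₁²+σ₂²)) − z_{α/2}
    = 0.8 · √(464/15.7) − 2.576
    = 0.8 · 5.43637 − 2.576
    = 4.3491 − 2.576 = 1.7731 → 1.77
Power = Φ(1.77) = 0.962.

Power ≈ 0.962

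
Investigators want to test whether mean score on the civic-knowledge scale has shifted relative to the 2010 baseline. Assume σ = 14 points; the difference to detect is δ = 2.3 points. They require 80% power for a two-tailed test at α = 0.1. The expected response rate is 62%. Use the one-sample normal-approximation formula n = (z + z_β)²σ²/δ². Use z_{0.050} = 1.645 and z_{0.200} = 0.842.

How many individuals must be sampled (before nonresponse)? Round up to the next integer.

n = (z_{α/2} + z_β)² · σ² / δ²
  = (1.645 + 0.842)² · 14² / 2.3²
  = 6.1852 · 196 / 5.29
  = 229.17
Adjust for 62% response: 229.17 / 0.62 = 369.62.
Round up → n = 370.

n = 370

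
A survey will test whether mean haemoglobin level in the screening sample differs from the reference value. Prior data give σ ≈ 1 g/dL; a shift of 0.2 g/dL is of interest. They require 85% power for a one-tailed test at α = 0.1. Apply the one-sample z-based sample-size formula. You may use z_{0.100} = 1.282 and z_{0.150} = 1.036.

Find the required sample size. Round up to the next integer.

n = 135

n = (z_α + z_β)² · σ² / δ²
  = (1.282 + 1.036)² · 1² / 0.2²
  = 5.3731 · 1 / 0.04
  = 134.33
Round up → n = 135.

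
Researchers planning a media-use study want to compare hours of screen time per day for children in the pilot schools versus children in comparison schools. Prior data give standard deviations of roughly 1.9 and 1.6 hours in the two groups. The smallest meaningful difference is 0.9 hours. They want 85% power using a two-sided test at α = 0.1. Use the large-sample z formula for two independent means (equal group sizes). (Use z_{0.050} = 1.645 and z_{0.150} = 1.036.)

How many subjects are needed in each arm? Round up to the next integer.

n = (z_{α/2} + z_β)² · (σ₁² + σ₂²) / δ²
  = (1.645 + 1.036)² · (1.9² + 1.6² = 6.17) / 0.9²
  = 7.1878 · 6.17 / 0.81
  = 54.75
Round up → n = 55 per group.

n = 55 per group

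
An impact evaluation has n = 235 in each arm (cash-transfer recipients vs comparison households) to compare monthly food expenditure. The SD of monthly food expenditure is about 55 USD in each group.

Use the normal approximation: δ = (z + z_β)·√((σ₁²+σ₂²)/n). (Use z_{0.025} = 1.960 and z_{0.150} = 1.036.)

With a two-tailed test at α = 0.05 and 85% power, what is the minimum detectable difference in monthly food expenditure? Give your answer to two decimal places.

Minimum detectable difference ≈ 15.20 USD

δ = (z_{α/2} + z_β) · √((σ₁²+σ₂²)/n)
  = (1.960 + 1.036) · √(6050/235)
  = 2.996 · √25.7447
  = 2.996 · 5.0739
  = 15.2015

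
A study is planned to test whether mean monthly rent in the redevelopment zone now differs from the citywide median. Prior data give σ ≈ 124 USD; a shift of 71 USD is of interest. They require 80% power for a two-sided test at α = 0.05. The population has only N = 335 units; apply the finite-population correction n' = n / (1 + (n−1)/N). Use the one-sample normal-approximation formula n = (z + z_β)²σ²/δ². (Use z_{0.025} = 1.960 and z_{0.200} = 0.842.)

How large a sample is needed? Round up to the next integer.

n = 23

n = (z_{α/2} + z_β)² · σ² / δ²
  = (1.960 + 0.842)² · 124² / 71²
  = 7.8512 · 15376 / 5041
  = 23.95
Finite-population correction (N = 335): 23.95 / (1 + (23.95 − 1)/335) = 22.41.
Round up → n = 23.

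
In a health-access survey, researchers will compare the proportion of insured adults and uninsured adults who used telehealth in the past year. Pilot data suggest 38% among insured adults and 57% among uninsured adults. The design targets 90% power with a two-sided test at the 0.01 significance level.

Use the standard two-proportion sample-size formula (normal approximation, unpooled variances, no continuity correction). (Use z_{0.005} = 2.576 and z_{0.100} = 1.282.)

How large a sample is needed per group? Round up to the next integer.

n = 199 per group

n = (z_{α/2} + z_β)² · [p₁(1−p₁) + p₂(1−p₂)] / (p₁ − p₂)²
  = (2.576 + 1.282)² · (0.38·0.62 + 0.57·0.43) / (-0.19)²
  = (3.858)² · (0.2356 + 0.2451) / 0.0361
  = 14.8842 · 0.4807 / 0.0361
  = 198.19
Round up → n = 199 per group.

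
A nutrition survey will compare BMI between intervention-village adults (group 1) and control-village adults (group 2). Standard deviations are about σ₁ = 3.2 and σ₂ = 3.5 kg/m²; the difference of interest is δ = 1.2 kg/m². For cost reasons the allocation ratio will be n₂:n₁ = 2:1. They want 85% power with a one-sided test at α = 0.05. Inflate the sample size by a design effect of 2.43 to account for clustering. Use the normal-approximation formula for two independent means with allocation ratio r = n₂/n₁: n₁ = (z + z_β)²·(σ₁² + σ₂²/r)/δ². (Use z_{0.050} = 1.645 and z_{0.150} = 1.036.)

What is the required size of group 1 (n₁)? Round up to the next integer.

n₁ = (z_α + z_β)² · (σ₁² + σ₂²/r) / δ²
   = (1.645 + 1.036)² · (3.2² + 3.5²/2) / 1.2²
   = 7.1878 · (10.24 + 6.125) / 1.44
   = 7.1878 · 16.365 / 1.44
   = 81.69
Design effect: 2.43 × 81.69 = 198.50.
Round up → n₁ = 199; n₂ = r·n₁ = 2 × 199 = 398.

n₁ = 199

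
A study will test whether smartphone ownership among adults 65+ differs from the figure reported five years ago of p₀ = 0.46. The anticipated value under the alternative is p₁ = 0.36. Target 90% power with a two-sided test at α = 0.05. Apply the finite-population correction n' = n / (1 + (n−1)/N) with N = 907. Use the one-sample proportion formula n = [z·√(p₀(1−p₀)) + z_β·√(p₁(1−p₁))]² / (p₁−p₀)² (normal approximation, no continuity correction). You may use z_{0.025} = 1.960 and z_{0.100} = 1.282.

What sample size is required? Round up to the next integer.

n = 199

n = [z_{α/2}·√(p₀q₀) + z_β·√(p₁q₁)]² / (p₁ − p₀)²
  = [1.960·√(0.46·0.54) + 1.282·√(0.36·0.64)]² / (-0.10)²
  = [1.960·0.4984 + 1.282·0.4800]² / 0.0100
  = [1.5922]² / 0.0100
  = 253.52
Finite-population correction (N = 907): 253.52 / (1 + (253.52 − 1)/907) = 198.31.
Round up → n = 199.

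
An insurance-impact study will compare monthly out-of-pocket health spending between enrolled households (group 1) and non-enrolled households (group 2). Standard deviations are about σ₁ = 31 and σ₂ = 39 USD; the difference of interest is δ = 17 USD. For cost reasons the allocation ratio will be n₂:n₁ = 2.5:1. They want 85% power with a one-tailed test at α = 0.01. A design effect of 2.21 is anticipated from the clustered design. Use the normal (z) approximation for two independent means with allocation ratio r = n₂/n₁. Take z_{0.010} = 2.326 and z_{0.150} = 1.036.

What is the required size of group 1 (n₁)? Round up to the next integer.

n₁ = 136

n₁ = (z_α + z_β)² · (σ₁² + σ₂²/r) / δ²
   = (2.326 + 1.036)² · (31² + 39²/2.5) / 17²
   = 11.3030 · (961 + 608.4) / 289
   = 11.3030 · 1569.4 / 289
   = 61.38
Design effect: 2.21 × 61.38 = 135.65.
Round up → n₁ = 136; n₂ = r·n₁ = 2.5 × 136 = 340.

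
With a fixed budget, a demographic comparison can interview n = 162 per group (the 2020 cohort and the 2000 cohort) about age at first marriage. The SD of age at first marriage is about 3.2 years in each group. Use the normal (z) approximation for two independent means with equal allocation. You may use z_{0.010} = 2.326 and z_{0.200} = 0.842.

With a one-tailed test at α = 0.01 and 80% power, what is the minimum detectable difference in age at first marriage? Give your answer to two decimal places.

δ = (z_α + z_β) · √((σ₁²+σ₂²)/n)
  = (2.326 + 0.842) · √(20.48/162)
  = 3.168 · √0.12642
  = 3.168 · 0.3556
  = 1.1264

Minimum detectable difference ≈ 1.13 years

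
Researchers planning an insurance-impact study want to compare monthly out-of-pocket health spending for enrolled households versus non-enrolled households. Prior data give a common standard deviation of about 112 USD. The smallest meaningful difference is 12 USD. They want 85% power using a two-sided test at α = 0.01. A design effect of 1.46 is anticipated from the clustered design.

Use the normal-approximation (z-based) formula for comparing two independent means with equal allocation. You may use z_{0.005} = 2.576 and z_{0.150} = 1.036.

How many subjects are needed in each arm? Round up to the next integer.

n = 3319 per group

n = (z_{α/2} + z_β)² · (σ₁² + σ₂²) / δ²
  = (2.576 + 1.036)² · (2·112² = 25088) / 12²
  = 13.0465 · 25088 / 144
  = 2273.00
Design effect: 1.46 × 2273.00 = 3318.58.
Round up → n = 3319 per group.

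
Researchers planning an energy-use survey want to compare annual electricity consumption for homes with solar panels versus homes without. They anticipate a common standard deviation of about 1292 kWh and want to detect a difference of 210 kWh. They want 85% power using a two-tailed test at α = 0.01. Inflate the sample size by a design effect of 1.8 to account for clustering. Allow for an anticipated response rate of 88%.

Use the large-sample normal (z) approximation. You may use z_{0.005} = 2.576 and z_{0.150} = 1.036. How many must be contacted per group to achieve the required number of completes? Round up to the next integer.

n = (z_{α/2} + z_β)² · (σ₁² + σ₂²) / δ²
  = (2.576 + 1.036)² · (2·1292² = 3338528) / 210²
  = 13.0465 · 3338528 / 44100
  = 987.67
Design effect: 1.8 × 987.67 = 1777.81.
Adjust for 88% response: 1777.81 / 0.88 = 2020.23.
Round up → n = 2021 per group.

n = 2021 per group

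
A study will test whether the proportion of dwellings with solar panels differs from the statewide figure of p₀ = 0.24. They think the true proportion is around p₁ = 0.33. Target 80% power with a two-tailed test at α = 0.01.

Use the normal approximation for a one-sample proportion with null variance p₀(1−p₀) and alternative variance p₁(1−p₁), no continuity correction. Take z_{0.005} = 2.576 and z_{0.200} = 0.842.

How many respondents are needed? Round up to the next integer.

n = [z_{α/2}·√(p₀q₀) + z_β·√(p₁q₁)]² / (p₁ − p₀)²
  = [2.576·√(0.24·0.76) + 0.842·√(0.33·0.67)]² / (0.09)²
  = [2.576·0.4271 + 0.842·0.4702]² / 0.0081
  = [1.4961]² / 0.0081
  = 276.33
Round up → n = 277.

n = 277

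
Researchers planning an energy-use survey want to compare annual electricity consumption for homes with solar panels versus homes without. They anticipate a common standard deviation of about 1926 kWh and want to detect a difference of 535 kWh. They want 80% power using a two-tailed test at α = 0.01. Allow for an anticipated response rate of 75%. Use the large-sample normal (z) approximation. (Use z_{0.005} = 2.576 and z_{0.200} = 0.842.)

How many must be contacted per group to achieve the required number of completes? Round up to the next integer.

n = (z_{α/2} + z_β)² · (σ₁² + σ₂²) / δ²
  = (2.576 + 0.842)² · (2·1926² = 7418952) / 535²
  = 11.6827 · 7418952 / 286225
  = 302.82
Adjust for 75% response: 302.82 / 0.75 = 403.75.
Round up → n = 404 per group.

n = 404 per group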